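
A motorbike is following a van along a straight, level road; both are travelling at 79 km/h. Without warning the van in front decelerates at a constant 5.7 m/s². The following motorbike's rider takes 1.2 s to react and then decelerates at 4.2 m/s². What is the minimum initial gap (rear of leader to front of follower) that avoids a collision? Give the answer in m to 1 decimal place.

Minimum gap ≈ 41.4 m

79 km/h ÷ 3.6 = 21.9444 m/s.
Leader travels v²/(2a_L) = 481.557 / 11.400 = 42.242 m before stopping.
Follower covers v·t_r = 21.9444 × 1.2 = 26.333 m while reacting, then v²/(2a_F) = 481.557 / 8.400 = 57.328 m while braking, for a total of 26.333 + 57.328 = 83.661 m.
Since a_F ≤ a_L and the follower starts braking later, the follower is never slower than the leader, so the closest approach is when both have stopped.
Minimum gap = 83.661 − 42.242 = 41.419 m.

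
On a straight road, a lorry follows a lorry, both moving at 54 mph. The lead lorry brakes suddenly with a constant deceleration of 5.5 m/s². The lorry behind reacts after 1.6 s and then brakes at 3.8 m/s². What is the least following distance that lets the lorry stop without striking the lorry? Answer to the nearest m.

54 mph × 0.44704 = 24.1402 m/s.
Leader travels v²/(2a_L) = 582.749 / 11.000 = 52.977 m before stopping.
Follower covers v·t_r = 24.1402 × 1.6 = 38.624 m while reacting, then v²/(2a_F) = 582.749 / 7.600 = 76.678 m while braking, for a total of 38.624 + 76.678 = 115.302 m.
Since a_F ≤ a_L and the follower starts braking later, the follower is never slower than the leader, so the closest approach is when both have stopped.
Minimum gap = 115.302 − 52.977 = 62.325 m.

Minimum gap ≈ 62 m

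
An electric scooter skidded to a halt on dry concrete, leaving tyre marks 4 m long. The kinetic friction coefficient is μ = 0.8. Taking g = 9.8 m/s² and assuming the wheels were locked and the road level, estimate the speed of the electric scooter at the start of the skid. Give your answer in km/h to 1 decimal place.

Deceleration a = μg = 0.8 × 9.8 = 7.840 m/s².
v = √(2a·d) = √(2 × 7.840 × 4) = √62.720 = 7.9196 m/s.
= 7.9196 × 3.6 = 28.511 km/h.

Initial speed ≈ 28.5 km/h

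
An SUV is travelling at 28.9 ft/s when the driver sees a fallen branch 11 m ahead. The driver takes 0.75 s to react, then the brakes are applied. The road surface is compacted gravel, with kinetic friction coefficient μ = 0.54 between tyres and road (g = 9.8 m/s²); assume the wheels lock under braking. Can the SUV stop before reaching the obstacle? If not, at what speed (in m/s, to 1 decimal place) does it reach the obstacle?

28.9 ft/s × 0.3048 = 8.8087 m/s.
a = μg = 0.54 × 9.8 = 5.292 m/s².
Reaction distance = 8.8087 × 0.75 = 6.607 m.
Braking distance needed to stop: v²/(2a) = 77.593 / 10.584 = 7.331 m, so total needed = 6.607 + 7.331 = 13.938 m > 11 m — it cannot stop.
Distance remaining when braking begins: 11 − 6.607 = 4.393 m.
v² = v₀² − 2a·d = 77.593 − 2 × 5.292 × 4.393 = 31.097 m²/s².
v = √31.097 = 5.576 m/s.

No — it strikes the obstacle at 5.6 m/s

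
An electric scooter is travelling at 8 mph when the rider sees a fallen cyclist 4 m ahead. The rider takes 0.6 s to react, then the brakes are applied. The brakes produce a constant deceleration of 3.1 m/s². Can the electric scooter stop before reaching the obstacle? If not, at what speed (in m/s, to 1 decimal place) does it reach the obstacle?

No — it strikes the obstacle at 1.1 m/s

8 mph × 0.44704 = 3.5763 m/s.
Reaction distance = 3.5763 × 0.6 = 2.146 m.
Braking distance needed to stop: v²/(2a) = 12.790 / 6.200 = 2.063 m, so total needed = 2.146 + 2.063 = 4.209 m > 4 m — it cannot stop.
Distance remaining when braking begins: 4 − 2.146 = 1.854 m.
v² = v₀² − 2a·d = 12.790 − 2 × 3.100 × 1.854 = 1.295 m²/s².
v = √1.295 = 1.138 m/s.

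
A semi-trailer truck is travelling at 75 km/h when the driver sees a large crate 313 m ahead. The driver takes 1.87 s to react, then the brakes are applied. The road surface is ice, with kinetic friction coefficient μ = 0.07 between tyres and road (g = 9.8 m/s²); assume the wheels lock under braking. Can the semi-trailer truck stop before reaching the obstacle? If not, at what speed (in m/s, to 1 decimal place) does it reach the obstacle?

No — it strikes the obstacle at 7.6 m/s

75 km/h ÷ 3.6 = 20.8333 m/s.
a = μg = 0.07 × 9.8 = 0.686 m/s².
Reaction distance = 20.8333 × 1.87 = 38.958 m.
Braking distance needed to stop: v²/(2a) = 434.026 / 1.372 = 316.345 m, so total needed = 38.958 + 316.345 = 355.303 m > 313 m — it cannot stop.
Distance remaining when braking begins: 313 − 38.958 = 274.042 m.
v² = v₀² − 2a·d = 434.026 − 2 × 0.686 × 274.042 = 58.040 m²/s².
v = √58.040 = 7.618 m/s.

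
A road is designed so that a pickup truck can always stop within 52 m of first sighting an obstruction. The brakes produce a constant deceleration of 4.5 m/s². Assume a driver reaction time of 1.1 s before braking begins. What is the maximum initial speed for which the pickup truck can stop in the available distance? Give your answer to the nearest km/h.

Stopping distance: v·t_r + v²/(2a) = 52 with t_r = 1.1 s and a = 4.500 m/s².
So v² + 9.900 v − 468.00 = 0.
Positive root: v = −a·t_r + √((a·t_r)² + 2a·d) = −4.950 + √(24.503 + 468.00) = 17.2424 m/s.
17.2424 m/s × 3.6 = 62.073 km/h.

Maximum speed ≈ 62 km/h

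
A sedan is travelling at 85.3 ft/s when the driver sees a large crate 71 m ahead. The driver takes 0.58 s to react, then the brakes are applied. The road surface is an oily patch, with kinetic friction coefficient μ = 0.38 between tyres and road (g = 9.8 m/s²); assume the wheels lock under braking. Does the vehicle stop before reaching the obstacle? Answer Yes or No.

No

85.3 ft/s × 0.3048 = 25.9994 m/s.
a = μg = 0.38 × 9.8 = 3.724 m/s².
Reaction distance = 25.9994 × 0.58 = 15.080 m.
Braking distance = v²/(2a) = 675.969 / 7.448 = 90.758 m.
Total stopping distance = 15.080 + 90.758 = 105.838 m, vs 71 m available — it cannot stop in time and overshoots by 105.838 − 71 = 34.838 m.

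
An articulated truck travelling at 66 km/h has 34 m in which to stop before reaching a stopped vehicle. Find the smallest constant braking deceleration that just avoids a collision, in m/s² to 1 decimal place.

Required deceleration ≈ 4.9 m/s²

66 km/h ÷ 3.6 = 18.3333 m/s.
v² = 2a·d ⇒ a = v²/(2d) = 18.3333² / (2 × 34.000) = 336.110 / 68.000 = 4.9428 m/s².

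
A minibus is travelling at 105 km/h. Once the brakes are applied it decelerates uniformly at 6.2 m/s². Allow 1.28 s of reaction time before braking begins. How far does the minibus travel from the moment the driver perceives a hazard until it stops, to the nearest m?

105 km/h ÷ 3.6 = 29.1667 m/s.
Reaction distance = v·t_r = 29.1667 × 1.28 = 37.333 m.
Braking distance = v²/(2a) = 29.1667² / (2 × 6.200) = 850.696 / 12.400 = 68.605 m.
Total = 37.333 + 68.605 = 105.938 m.

Total stopping distance ≈ 106 m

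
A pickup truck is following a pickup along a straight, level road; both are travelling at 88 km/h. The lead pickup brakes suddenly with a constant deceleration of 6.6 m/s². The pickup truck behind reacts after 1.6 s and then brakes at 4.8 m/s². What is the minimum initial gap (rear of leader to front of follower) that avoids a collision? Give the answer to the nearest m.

Minimum gap ≈ 56 m

88 km/h ÷ 3.6 = 24.4444 m/s.
Leader travels v²/(2a_L) = 597.529 / 13.200 = 45.267 m before stopping.
Follower covers v·t_r = 24.4444 × 1.6 = 39.111 m while reacting, then v²/(2a_F) = 597.529 / 9.600 = 62.243 m while braking, for a total of 39.111 + 62.243 = 101.354 m.
Since a_F ≤ a_L and the follower starts braking later, the follower is never slower than the leader, so the closest approach is when both have stopped.
Minimum gap = 101.354 − 45.267 = 56.087 m.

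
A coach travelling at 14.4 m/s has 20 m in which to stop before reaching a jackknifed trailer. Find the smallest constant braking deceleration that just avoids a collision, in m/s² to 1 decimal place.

v² = 2a·d ⇒ a = v²/(2d) = 14.4000² / (2 × 20.000) = 207.360 / 40.000 = 5.1840 m/s².

Required deceleration ≈ 5.2 m/s²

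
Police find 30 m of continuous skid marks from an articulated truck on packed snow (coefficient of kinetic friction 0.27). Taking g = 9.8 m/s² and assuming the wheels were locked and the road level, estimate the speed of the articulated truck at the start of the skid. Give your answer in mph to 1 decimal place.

Deceleration a = μg = 0.27 × 9.8 = 2.646 m/s².
v = √(2a·d) = √(2 × 2.646 × 30) = √158.760 = 12.6000 m/s.
= 12.6000 ÷ 0.44704 = 28.185 mph.

Initial speed ≈ 28.2 mph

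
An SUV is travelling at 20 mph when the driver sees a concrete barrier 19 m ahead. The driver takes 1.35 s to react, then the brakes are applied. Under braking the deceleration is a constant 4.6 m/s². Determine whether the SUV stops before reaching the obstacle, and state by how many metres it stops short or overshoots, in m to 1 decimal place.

20 mph × 0.44704 = 8.9408 m/s.
Reaction distance = 8.9408 × 1.35 = 12.070 m.
Braking distance = v²/(2a) = 79.938 / 9.200 = 8.689 m.
Total stopping distance = 12.070 + 8.689 = 20.759 m, vs 19 m available — it cannot stop in time and overshoots by 20.759 − 19 = 1.759 m.

No — it overshoots by 1.8 m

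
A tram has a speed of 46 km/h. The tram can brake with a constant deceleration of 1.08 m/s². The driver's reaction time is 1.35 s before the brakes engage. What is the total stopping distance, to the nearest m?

46 km/h ÷ 3.6 = 12.7778 m/s.
Reaction distance = v·t_r = 12.7778 × 1.35 = 17.250 m.
Braking distance = v²/(2a) = 12.7778² / (2 × 1.080) = 163.272 / 2.160 = 75.589 m.
Total = 17.250 + 75.589 = 92.839 m.

Total stopping distance ≈ 93 m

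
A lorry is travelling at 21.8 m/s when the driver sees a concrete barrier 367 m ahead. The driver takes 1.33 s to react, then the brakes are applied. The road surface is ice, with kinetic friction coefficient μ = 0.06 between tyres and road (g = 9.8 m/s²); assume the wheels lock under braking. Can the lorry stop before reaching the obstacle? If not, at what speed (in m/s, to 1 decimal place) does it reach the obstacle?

No — it strikes the obstacle at 8.8 m/s

a = μg = 0.06 × 9.8 = 0.588 m/s².
Reaction distance = 21.8000 × 1.33 = 28.994 m.
Braking distance needed to stop: v²/(2a) = 475.240 / 1.176 = 404.116 m, so total needed = 28.994 + 404.116 = 433.110 m > 367 m — it cannot stop.
Distance remaining when braking begins: 367 − 28.994 = 338.006 m.
v² = v₀² − 2a·d = 475.240 − 2 × 0.588 × 338.006 = 77.745 m²/s².
v = √77.745 = 8.817 m/s.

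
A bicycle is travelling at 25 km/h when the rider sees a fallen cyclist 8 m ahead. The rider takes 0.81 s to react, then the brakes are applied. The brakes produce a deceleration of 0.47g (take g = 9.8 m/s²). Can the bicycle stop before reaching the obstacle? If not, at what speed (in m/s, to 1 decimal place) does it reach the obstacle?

25 km/h ÷ 3.6 = 6.9444 m/s.
a = 0.47 × 9.8 = 4.606 m/s².
Reaction distance = 6.9444 × 0.81 = 5.625 m.
Braking distance needed to stop: v²/(2a) = 48.225 / 9.212 = 5.235 m, so total needed = 5.625 + 5.235 = 10.860 m > 8 m — it cannot stop.
Distance remaining when braking begins: 8 − 5.625 = 2.375 m.
v² = v₀² − 2a·d = 48.225 − 2 × 4.606 × 2.375 = 26.347 m²/s².
v = √26.347 = 5.133 m/s.

No — it strikes the obstacle at 5.1 m/s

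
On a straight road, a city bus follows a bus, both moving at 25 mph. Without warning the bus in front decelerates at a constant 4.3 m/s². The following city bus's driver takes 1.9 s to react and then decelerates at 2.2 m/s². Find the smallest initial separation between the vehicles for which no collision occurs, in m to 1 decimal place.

25 mph × 0.44704 = 11.1760 m/s.
Leader travels v²/(2a_L) = 124.903 / 8.600 = 14.524 m before stopping.
Follower covers v·t_r = 11.1760 × 1.9 = 21.234 m while reacting, then v²/(2a_F) = 124.903 / 4.400 = 28.387 m while braking, for a total of 21.234 + 28.387 = 49.621 m.
Since a_F ≤ a_L and the follower starts braking later, the follower is never slower than the leader, so the closest approach is when both have stopped.
Minimum gap = 49.621 − 14.524 = 35.097 m.

Minimum gap ≈ 35.1 m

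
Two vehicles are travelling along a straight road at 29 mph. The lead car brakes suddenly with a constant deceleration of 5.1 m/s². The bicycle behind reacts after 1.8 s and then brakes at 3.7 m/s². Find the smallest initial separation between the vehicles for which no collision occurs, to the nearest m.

Minimum gap ≈ 30 m

29 mph × 0.44704 = 12.9642 m/s.
Leader travels v²/(2a_L) = 168.070 / 10.200 = 16.477 m before stopping.
Follower covers v·t_r = 12.9642 × 1.8 = 23.336 m while reacting, then v²/(2a_F) = 168.070 / 7.400 = 22.712 m while braking, for a total of 23.336 + 22.712 = 46.048 m.
Since a_F ≤ a_L and the follower starts braking later, the follower is never slower than the leader, so the closest approach is when both have stopped.
Minimum gap = 46.048 − 16.477 = 29.571 m.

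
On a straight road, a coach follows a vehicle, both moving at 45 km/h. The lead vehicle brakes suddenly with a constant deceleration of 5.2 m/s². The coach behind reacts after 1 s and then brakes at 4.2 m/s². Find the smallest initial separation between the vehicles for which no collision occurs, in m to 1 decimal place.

45 km/h ÷ 3.6 = 12.5000 m/s.
Leader travels v²/(2a_L) = 156.250 / 10.400 = 15.024 m before stopping.
Follower covers v·t_r = 12.5000 × 1 = 12.500 m while reacting, then v²/(2a_F) = 156.250 / 8.400 = 18.601 m while braking, for a total of 12.500 + 18.601 = 31.101 m.
Since a_F ≤ a_L and the follower starts braking later, the follower is never slower than the leader, so the closest approach is when both have stopped.
Minimum gap = 31.101 − 15.024 = 16.077 m.

Minimum gap ≈ 16.1 m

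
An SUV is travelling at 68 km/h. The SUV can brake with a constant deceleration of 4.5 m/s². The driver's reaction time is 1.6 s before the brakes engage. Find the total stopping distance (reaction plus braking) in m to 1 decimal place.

68 km/h ÷ 3.6 = 18.8889 m/s.
Reaction distance = v·t_r = 18.8889 × 1.6 = 30.222 m.
Braking distance = v²/(2a) = 18.8889² / (2 × 4.500) = 356.791 / 9.000 = 39.643 m.
Total = 30.222 + 39.643 = 69.865 m.

Total stopping distance ≈ 69.9 m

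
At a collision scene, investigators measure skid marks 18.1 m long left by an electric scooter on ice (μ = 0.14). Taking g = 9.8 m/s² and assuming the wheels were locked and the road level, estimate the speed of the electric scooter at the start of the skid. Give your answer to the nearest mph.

Deceleration a = μg = 0.14 × 9.8 = 1.372 m/s².
v = √(2a·d) = √(2 × 1.372 × 18.1) = √49.666 = 7.0474 m/s.
= 7.0474 ÷ 0.44704 = 15.765 mph.

Initial speed ≈ 16 mph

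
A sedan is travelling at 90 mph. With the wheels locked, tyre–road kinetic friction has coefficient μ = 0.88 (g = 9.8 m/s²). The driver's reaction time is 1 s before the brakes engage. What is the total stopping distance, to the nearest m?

Total stopping distance ≈ 134 m

90 mph × 0.44704 = 40.2336 m/s.
a = μg = 0.88 × 9.8 = 8.624 m/s².
Reaction distance = v·t_r = 40.2336 × 1 = 40.234 m.
Braking distance = v²/(2a) = 40.2336² / (2 × 8.624) = 1618.743 / 17.248 = 93.851 m.
Total = 40.234 + 93.851 = 134.085 m.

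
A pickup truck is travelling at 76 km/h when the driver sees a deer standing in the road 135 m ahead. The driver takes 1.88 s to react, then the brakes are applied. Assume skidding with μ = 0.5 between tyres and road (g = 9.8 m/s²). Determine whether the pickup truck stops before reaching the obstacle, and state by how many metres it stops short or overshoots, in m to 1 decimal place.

Yes — it stops 49.8 m short of the obstacle

76 km/h ÷ 3.6 = 21.1111 m/s.
a = μg = 0.5 × 9.8 = 4.900 m/s².
Reaction distance = 21.1111 × 1.88 = 39.689 m.
Braking distance = v²/(2a) = 445.679 / 9.800 = 45.477 m.
Total stopping distance = 39.689 + 45.477 = 85.166 m, vs 135 m available — it stops with 135 − 85.166 = 49.834 m to spare.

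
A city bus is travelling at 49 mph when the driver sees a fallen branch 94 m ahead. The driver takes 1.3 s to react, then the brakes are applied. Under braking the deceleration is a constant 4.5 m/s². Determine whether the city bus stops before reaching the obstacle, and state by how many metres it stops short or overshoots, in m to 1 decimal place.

Yes — it stops 12.2 m short of the obstacle

49 mph × 0.44704 = 21.9050 m/s.
Reaction distance = 21.9050 × 1.3 = 28.477 m.
Braking distance = v²/(2a) = 479.829 / 9.000 = 53.314 m.
Total stopping distance = 28.477 + 53.314 = 81.791 m, vs 94 m available — it stops with 94 − 81.791 = 12.209 m to spare.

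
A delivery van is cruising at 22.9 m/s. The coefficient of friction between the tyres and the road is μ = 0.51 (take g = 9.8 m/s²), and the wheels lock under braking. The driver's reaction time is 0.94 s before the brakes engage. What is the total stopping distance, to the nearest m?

Total stopping distance ≈ 74 m

a = μg = 0.51 × 9.8 = 4.998 m/s².
Reaction distance = v·t_r = 22.9000 × 0.94 = 21.526 m.
Braking distance = v²/(2a) = 22.9000² / (2 × 4.998) = 524.410 / 9.996 = 52.462 m.
Total = 21.526 + 52.462 = 73.988 m.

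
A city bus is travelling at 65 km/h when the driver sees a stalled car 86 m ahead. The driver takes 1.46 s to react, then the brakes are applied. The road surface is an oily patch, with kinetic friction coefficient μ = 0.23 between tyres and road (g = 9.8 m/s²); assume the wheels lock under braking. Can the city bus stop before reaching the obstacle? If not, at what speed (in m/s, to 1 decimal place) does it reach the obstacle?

No — it strikes the obstacle at 7.6 m/s

65 km/h ÷ 3.6 = 18.0556 m/s.
a = μg = 0.23 × 9.8 = 2.254 m/s².
Reaction distance = 18.0556 × 1.46 = 26.361 m.
Braking distance needed to stop: v²/(2a) = 326.005 / 4.508 = 72.317 m, so total needed = 26.361 + 72.317 = 98.678 m > 86 m — it cannot stop.
Distance remaining when braking begins: 86 − 26.361 = 59.639 m.
v² = v₀² − 2a·d = 326.005 − 2 × 2.254 × 59.639 = 57.152 m²/s².
v = √57.152 = 7.560 m/s.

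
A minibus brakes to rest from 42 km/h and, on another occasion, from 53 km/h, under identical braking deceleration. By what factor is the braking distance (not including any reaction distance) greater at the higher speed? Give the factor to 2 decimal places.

Factor ≈ 1.59

Braking distance d = v²/(2a), so with a fixed, d ∝ v².
Factor = (53/42)² = 1.2619² = 1.5924.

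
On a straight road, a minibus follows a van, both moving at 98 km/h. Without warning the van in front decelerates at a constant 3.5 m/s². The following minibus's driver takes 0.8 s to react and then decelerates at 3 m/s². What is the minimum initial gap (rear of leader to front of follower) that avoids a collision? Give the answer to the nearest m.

98 km/h ÷ 3.6 = 27.2222 m/s.
Leader travels v²/(2a_L) = 741.048 / 7.000 = 105.864 m before stopping.
Follower covers v·t_r = 27.2222 × 0.8 = 21.778 m while reacting, then v²/(2a_F) = 741.048 / 6.000 = 123.508 m while braking, for a total of 21.778 + 123.508 = 145.286 m.
Since a_F ≤ a_L and the follower starts braking later, the follower is never slower than the leader, so the closest approach is when both have stopped.
Minimum gap = 145.286 − 105.864 = 39.422 m.

Minimum gap ≈ 39 m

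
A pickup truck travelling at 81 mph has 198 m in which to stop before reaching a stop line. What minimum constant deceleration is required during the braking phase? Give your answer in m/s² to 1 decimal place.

81 mph × 0.44704 = 36.2102 m/s.
v² = 2a·d ⇒ a = v²/(2d) = 36.2102² / (2 × 198.000) = 1311.179 / 396.000 = 3.3111 m/s².

Required deceleration ≈ 3.3 m/s²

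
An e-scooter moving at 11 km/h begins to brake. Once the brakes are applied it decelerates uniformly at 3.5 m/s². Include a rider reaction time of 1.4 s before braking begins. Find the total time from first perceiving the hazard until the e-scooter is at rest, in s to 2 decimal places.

Total time ≈ 2.27 s

11 km/h ÷ 3.6 = 3.0556 m/s.
Braking time = v/a = 3.0556 / 3.500 = 0.873 s.
Total = 1.4 + 0.873 = 2.273 s.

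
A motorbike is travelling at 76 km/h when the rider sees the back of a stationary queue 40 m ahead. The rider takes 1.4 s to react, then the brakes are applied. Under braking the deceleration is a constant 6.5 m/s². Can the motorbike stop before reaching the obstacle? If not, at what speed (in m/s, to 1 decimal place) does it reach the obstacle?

76 km/h ÷ 3.6 = 21.1111 m/s.
Reaction distance = 21.1111 × 1.4 = 29.556 m.
Braking distance needed to stop: v²/(2a) = 445.679 / 13.000 = 34.283 m, so total needed = 29.556 + 34.283 = 63.839 m > 40 m — it cannot stop.
Distance remaining when braking begins: 40 − 29.556 = 10.444 m.
v² = v₀² − 2a·d = 445.679 − 2 × 6.500 × 10.444 = 309.907 m²/s².
v = √309.907 = 17.604 m/s.

No — it strikes the obstacle at 17.6 m/s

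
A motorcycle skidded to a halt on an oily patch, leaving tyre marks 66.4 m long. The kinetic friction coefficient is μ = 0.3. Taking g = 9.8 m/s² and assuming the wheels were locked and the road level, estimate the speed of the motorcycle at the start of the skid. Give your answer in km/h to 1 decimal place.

Deceleration a = μg = 0.3 × 9.8 = 2.940 m/s².
v = √(2a·d) = √(2 × 2.940 × 66.4) = √390.432 = 19.7594 m/s.
= 19.7594 × 3.6 = 71.134 km/h.

Initial speed ≈ 71.1 km/h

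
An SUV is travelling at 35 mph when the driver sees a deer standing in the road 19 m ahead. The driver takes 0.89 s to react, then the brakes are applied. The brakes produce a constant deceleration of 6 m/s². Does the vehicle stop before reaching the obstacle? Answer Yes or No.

35 mph × 0.44704 = 15.6464 m/s.
Reaction distance = 15.6464 × 0.89 = 13.925 m.
Braking distance = v²/(2a) = 244.810 / 12.000 = 20.401 m.
Total stopping distance = 13.925 + 20.401 = 34.326 m, vs 19 m available — it cannot stop in time and overshoots by 34.326 − 19 = 15.326 m.

No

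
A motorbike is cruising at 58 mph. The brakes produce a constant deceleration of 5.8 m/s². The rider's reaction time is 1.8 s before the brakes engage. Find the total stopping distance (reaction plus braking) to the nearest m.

58 mph × 0.44704 = 25.9283 m/s.
Reaction distance = v·t_r = 25.9283 × 1.8 = 46.671 m.
Braking distance = v²/(2a) = 25.9283² / (2 × 5.800) = 672.277 / 11.600 = 57.955 m.
Total = 46.671 + 57.955 = 104.626 m.

Total stopping distance ≈ 105 m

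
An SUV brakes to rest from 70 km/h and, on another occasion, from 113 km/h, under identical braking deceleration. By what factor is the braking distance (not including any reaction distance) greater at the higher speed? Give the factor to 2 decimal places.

Factor ≈ 2.61

Braking distance d = v²/(2a), so with a fixed, d ∝ v².
Factor = (113/70)² = 1.6143² = 2.6060.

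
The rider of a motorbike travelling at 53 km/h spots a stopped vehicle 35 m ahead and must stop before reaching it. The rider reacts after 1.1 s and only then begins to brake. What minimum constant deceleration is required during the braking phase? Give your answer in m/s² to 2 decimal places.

Required deceleration ≈ 5.76 m/s²

53 km/h ÷ 3.6 = 14.7222 m/s.
Distance covered during reaction = 14.7222 × 1.1 = 16.194 m.
Distance available for braking: 35 − 16.194 = 18.806 m.
v² = 2a·d ⇒ a = v²/(2d) = 14.7222² / (2 × 18.806) = 216.743 / 37.612 = 5.7626 m/s².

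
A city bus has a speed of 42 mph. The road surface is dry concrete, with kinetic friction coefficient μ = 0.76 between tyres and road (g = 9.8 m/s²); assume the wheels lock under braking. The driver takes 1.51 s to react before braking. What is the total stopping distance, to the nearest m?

42 mph × 0.44704 = 18.7757 m/s.
a = μg = 0.76 × 9.8 = 7.448 m/s².
Reaction distance = v·t_r = 18.7757 × 1.51 = 28.351 m.
Braking distance = v²/(2a) = 18.7757² / (2 × 7.448) = 352.527 / 14.896 = 23.666 m.
Total = 28.351 + 23.666 = 52.017 m.

Total stopping distance ≈ 52 m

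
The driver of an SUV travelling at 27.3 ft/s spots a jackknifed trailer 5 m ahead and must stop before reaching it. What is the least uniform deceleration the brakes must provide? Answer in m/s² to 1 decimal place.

Required deceleration ≈ 6.9 m/s²

27.3 ft/s × 0.3048 = 8.3210 m/s.
v² = 2a·d ⇒ a = v²/(2d) = 8.3210² / (2 × 5.000) = 69.239 / 10.000 = 6.9239 m/s².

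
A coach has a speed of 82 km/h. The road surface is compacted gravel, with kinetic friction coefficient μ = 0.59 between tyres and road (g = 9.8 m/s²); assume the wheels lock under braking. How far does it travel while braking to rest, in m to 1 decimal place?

82 km/h ÷ 3.6 = 22.7778 m/s.
a = μg = 0.59 × 9.8 = 5.782 m/s².
Braking distance = v²/(2a) = 22.7778² / (2 × 5.782) = 518.828 / 11.564 = 44.866 m.

Braking distance ≈ 44.9 m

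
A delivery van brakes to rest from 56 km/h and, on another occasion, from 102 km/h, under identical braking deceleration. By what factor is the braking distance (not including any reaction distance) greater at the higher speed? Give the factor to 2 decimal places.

Braking distance d = v²/(2a), so with a fixed, d ∝ v².
Factor = (102/56)² = 1.8214² = 3.3175.

Factor ≈ 3.32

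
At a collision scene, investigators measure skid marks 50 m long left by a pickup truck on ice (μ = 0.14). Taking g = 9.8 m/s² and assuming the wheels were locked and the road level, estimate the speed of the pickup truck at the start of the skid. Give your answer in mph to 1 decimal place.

Deceleration a = μg = 0.14 × 9.8 = 1.372 m/s².
v = √(2a·d) = √(2 × 1.372 × 50) = √137.200 = 11.7132 m/s.
= 11.7132 ÷ 0.44704 = 26.202 mph.

Initial speed ≈ 26.2 mph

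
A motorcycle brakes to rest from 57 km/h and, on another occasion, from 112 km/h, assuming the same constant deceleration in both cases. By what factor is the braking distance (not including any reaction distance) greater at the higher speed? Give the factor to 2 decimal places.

Braking distance d = v²/(2a), so with a fixed, d ∝ v².
Factor = (112/57)² = 1.9649² = 3.8608.

Factor ≈ 3.86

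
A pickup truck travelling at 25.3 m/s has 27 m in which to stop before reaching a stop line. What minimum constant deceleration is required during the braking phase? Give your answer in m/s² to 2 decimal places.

Required deceleration ≈ 11.85 m/s²

v² = 2a·d ⇒ a = v²/(2d) = 25.3000² / (2 × 27.000) = 640.090 / 54.000 = 11.8535 m/s².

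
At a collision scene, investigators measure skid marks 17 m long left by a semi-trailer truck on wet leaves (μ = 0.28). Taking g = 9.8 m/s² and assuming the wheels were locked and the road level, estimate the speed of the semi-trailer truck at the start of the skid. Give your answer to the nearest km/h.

Initial speed ≈ 35 km/h

Deceleration a = μg = 0.28 × 9.8 = 2.744 m/s².
v = √(2a·d) = √(2 × 2.744 × 17) = √93.296 = 9.6590 m/s.
= 9.6590 × 3.6 = 34.772 km/h.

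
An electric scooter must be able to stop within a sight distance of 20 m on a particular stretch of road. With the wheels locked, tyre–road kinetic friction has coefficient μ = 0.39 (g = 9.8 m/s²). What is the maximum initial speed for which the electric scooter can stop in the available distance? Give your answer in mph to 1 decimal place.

a = μg = 0.39 × 9.8 = 3.822 m/s².
v²/(2a) = d ⇒ v = √(2 × 3.822 × 20) = √152.88 = 12.3645 m/s.
12.3645 m/s ÷ 0.44704 = 27.659 mph.

Maximum speed ≈ 27.7 mph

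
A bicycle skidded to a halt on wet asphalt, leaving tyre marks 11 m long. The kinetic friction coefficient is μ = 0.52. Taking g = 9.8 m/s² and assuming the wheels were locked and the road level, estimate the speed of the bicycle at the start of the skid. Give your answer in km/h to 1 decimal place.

Initial speed ≈ 38.1 km/h

Deceleration a = μg = 0.52 × 9.8 = 5.096 m/s².
v = √(2a·d) = √(2 × 5.096 × 11) = √112.112 = 10.5883 m/s.
= 10.5883 × 3.6 = 38.118 km/h.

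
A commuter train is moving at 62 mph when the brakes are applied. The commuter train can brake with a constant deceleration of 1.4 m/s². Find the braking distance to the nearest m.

62 mph × 0.44704 = 27.7165 m/s.
Braking distance = v²/(2a) = 27.7165² / (2 × 1.400) = 768.204 / 2.800 = 274.359 m.

Braking distance ≈ 274 m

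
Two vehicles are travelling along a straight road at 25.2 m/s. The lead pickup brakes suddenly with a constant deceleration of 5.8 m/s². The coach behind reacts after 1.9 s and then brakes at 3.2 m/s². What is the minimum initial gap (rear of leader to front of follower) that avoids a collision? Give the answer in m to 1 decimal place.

Leader travels v²/(2a_L) = 635.040 / 11.600 = 54.745 m before stopping.
Follower covers v·t_r = 25.2000 × 1.9 = 47.880 m while reacting, then v²/(2a_F) = 635.040 / 6.400 = 99.225 m while braking, for a total of 47.880 + 99.225 = 147.105 m.
Since a_F ≤ a_L and the follower starts braking later, the follower is never slower than the leader, so the closest approach is when both have stopped.
Minimum gap = 147.105 − 54.745 = 92.360 m.

Minimum gap ≈ 92.4 m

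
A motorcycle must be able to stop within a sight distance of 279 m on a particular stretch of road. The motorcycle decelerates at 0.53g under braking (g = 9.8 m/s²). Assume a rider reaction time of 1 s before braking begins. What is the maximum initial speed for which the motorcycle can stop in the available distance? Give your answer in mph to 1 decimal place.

a = 0.53 × 9.8 = 5.194 m/s².
Stopping distance: v·t_r + v²/(2a) = 279 with t_r = 1 s and a = 5.194 m/s².
So v² + 10.388 v − 2898.25 = 0.
Positive root: v = −a·t_r + √((a·t_r)² + 2a·d) = −5.194 + √(26.978 + 2898.25) = 48.8914 m/s.
48.8914 m/s ÷ 0.44704 = 109.367 mph.

Maximum speed ≈ 109.4 mph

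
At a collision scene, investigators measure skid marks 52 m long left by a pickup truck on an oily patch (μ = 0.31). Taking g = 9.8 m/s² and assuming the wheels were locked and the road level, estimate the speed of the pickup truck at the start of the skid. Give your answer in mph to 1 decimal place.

Initial speed ≈ 39.8 mph

Deceleration a = μg = 0.31 × 9.8 = 3.038 m/s².
v = √(2a·d) = √(2 × 3.038 × 52) = √315.952 = 17.7750 m/s.
= 17.7750 ÷ 0.44704 = 39.762 mph.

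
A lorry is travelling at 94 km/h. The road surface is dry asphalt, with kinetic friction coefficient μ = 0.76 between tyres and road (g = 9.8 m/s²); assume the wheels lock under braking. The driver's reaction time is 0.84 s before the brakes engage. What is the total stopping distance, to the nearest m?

Total stopping distance ≈ 68 m

94 km/h ÷ 3.6 = 26.1111 m/s.
a = μg = 0.76 × 9.8 = 7.448 m/s².
Reaction distance = v·t_r = 26.1111 × 0.84 = 21.933 m.
Braking distance = v²/(2a) = 26.1111² / (2 × 7.448) = 681.790 / 14.896 = 45.770 m.
Total = 21.933 + 45.770 = 67.703 m.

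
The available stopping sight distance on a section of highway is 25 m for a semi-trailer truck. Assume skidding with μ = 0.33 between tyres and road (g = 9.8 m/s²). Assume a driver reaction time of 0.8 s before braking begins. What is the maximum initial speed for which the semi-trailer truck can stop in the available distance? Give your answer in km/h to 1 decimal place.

Maximum speed ≈ 37.4 km/h

a = μg = 0.33 × 9.8 = 3.234 m/s².
Stopping distance: v·t_r + v²/(2a) = 25 with t_r = 0.8 s and a = 3.234 m/s².
So v² + 5.174 v − 161.70 = 0.
Positive root: v = −a·t_r + √((a·t_r)² + 2a·d) = −2.587 + √(6.693 + 161.70) = 10.3896 m/s.
10.3896 m/s × 3.6 = 37.403 km/h.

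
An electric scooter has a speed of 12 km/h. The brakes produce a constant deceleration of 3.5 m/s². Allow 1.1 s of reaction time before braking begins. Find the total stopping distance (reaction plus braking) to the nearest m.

12 km/h ÷ 3.6 = 3.3333 m/s.
Reaction distance = v·t_r = 3.3333 × 1.1 = 3.667 m.
Braking distance = v²/(2a) = 3.3333² / (2 × 3.500) = 11.111 / 7.000 = 1.587 m.
Total = 3.667 + 1.587 = 5.254 m.

Total stopping distance ≈ 5 m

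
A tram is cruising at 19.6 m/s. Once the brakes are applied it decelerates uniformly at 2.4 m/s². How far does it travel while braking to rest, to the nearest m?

Braking distance = v²/(2a) = 19.6000² / (2 × 2.400) = 384.160 / 4.800 = 80.033 m.

Braking distance ≈ 80 m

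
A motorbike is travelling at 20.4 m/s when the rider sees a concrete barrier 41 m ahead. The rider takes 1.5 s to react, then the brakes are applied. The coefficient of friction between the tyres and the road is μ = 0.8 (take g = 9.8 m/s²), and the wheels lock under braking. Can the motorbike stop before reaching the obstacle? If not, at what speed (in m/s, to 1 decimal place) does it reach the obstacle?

No — it strikes the obstacle at 15.9 m/s

a = μg = 0.8 × 9.8 = 7.840 m/s².
Reaction distance = 20.4000 × 1.5 = 30.600 m.
Braking distance needed to stop: v²/(2a) = 416.160 / 15.680 = 26.541 m, so total needed = 30.600 + 26.541 = 57.141 m > 41 m — it cannot stop.
Distance remaining when braking begins: 41 − 30.600 = 10.400 m.
v² = v₀² − 2a·d = 416.160 − 2 × 7.840 × 10.400 = 253.088 m²/s².
v = √253.088 = 15.909 m/s.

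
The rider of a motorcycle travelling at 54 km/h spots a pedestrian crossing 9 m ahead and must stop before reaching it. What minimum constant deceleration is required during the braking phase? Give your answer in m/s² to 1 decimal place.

Required deceleration ≈ 12.5 m/s²

54 km/h ÷ 3.6 = 15.0000 m/s.
v² = 2a·d ⇒ a = v²/(2d) = 15.0000² / (2 × 9.000) = 225.000 / 18.000 = 12.5000 m/s².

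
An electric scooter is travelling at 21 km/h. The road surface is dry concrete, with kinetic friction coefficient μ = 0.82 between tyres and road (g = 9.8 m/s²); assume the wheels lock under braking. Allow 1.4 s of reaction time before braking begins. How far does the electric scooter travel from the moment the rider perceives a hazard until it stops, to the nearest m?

21 km/h ÷ 3.6 = 5.8333 m/s.
a = μg = 0.82 × 9.8 = 8.036 m/s².
Reaction distance = v·t_r = 5.8333 × 1.4 = 8.167 m.
Braking distance = v²/(2a) = 5.8333² / (2 × 8.036) = 34.027 / 16.072 = 2.117 m.
Total = 8.167 + 2.117 = 10.284 m.

Total stopping distance ≈ 10 m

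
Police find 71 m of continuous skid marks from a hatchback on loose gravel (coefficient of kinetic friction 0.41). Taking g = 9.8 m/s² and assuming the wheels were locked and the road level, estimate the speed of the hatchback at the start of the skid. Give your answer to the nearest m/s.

Deceleration a = μg = 0.41 × 9.8 = 4.018 m/s².
v = √(2a·d) = √(2 × 4.018 × 71) = √570.556 = 23.8863 m/s.

Initial speed ≈ 24 m/s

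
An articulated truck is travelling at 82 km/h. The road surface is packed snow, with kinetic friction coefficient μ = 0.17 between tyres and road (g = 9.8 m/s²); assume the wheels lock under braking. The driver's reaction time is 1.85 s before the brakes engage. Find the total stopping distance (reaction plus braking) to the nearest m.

Total stopping distance ≈ 198 m

82 km/h ÷ 3.6 = 22.7778 m/s.
a = μg = 0.17 × 9.8 = 1.666 m/s².
Reaction distance = v·t_r = 22.7778 × 1.85 = 42.139 m.
Braking distance = v²/(2a) = 22.7778² / (2 × 1.666) = 518.828 / 3.332 = 155.711 m.
Total = 42.139 + 155.711 = 197.850 m.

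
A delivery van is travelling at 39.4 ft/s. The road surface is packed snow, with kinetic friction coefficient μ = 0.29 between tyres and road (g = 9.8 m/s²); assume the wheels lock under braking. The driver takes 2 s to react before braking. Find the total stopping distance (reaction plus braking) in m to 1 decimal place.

Total stopping distance ≈ 49.4 m

39.4 ft/s × 0.3048 = 12.0091 m/s.
a = μg = 0.29 × 9.8 = 2.842 m/s².
Reaction distance = v·t_r = 12.0091 × 2 = 24.018 m.
Braking distance = v²/(2a) = 12.0091² / (2 × 2.842) = 144.218 / 5.684 = 25.373 m.
Total = 24.018 + 25.373 = 49.391 m.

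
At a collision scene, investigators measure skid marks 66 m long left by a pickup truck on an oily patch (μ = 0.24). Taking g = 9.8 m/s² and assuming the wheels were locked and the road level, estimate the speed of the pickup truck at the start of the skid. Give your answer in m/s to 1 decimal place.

Deceleration a = μg = 0.24 × 9.8 = 2.352 m/s².
v = √(2a·d) = √(2 × 2.352 × 66) = √310.464 = 17.6200 m/s.

Initial speed ≈ 17.6 m/s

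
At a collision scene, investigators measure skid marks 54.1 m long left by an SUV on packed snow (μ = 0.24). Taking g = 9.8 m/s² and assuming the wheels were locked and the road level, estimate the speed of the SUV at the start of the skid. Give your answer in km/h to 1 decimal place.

Initial speed ≈ 57.4 km/h

Deceleration a = μg = 0.24 × 9.8 = 2.352 m/s².
v = √(2a·d) = √(2 × 2.352 × 54.1) = √254.486 = 15.9526 m/s.
= 15.9526 × 3.6 = 57.429 km/h.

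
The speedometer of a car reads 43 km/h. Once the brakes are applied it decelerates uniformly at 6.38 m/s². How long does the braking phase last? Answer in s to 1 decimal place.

Braking time ≈ 1.9 s

43 km/h ÷ 3.6 = 11.9444 m/s.
Braking time = v/a = 11.9444 / 6.380 = 1.872 s.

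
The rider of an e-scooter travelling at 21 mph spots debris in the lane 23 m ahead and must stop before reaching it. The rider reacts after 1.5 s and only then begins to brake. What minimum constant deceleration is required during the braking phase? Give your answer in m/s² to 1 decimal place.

21 mph × 0.44704 = 9.3878 m/s.
Distance covered during reaction = 9.3878 × 1.5 = 14.082 m.
Distance available for braking: 23 − 14.082 = 8.918 m.
v² = 2a·d ⇒ a = v²/(2d) = 9.3878² / (2 × 8.918) = 88.131 / 17.836 = 4.9412 m/s².

Required deceleration ≈ 4.9 m/s²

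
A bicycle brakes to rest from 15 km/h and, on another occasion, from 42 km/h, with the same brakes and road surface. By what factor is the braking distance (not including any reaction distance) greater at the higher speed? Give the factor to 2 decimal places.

Factor ≈ 7.84

Braking distance d = v²/(2a), so with a fixed, d ∝ v².
Factor = (42/15)² = 2.8000² = 7.8400.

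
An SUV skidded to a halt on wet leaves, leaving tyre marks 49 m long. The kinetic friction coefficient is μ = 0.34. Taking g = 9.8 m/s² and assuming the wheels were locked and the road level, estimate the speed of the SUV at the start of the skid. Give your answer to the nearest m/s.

Initial speed ≈ 18 m/s

Deceleration a = μg = 0.34 × 9.8 = 3.332 m/s².
v = √(2a·d) = √(2 × 3.332 × 49) = √326.536 = 18.0703 m/s.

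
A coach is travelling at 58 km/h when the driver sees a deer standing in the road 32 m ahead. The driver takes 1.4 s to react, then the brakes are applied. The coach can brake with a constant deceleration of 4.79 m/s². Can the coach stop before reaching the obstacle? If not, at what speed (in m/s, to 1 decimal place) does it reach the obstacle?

No — it strikes the obstacle at 13.0 m/s

58 km/h ÷ 3.6 = 16.1111 m/s.
Reaction distance = 16.1111 × 1.4 = 22.556 m.
Braking distance needed to stop: v²/(2a) = 259.568 / 9.580 = 27.095 m, so total needed = 22.556 + 27.095 = 49.651 m > 32 m — it cannot stop.
Distance remaining when braking begins: 32 − 22.556 = 9.444 m.
v² = v₀² − 2a·d = 259.568 − 2 × 4.790 × 9.444 = 169.094 m²/s².
v = √169.094 = 13.004 m/s.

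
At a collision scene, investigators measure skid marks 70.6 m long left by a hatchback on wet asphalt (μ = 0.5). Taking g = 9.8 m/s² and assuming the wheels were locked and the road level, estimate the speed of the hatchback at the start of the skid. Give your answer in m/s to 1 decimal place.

Deceleration a = μg = 0.5 × 9.8 = 4.900 m/s².
v = √(2a·d) = √(2 × 4.900 × 70.6) = √691.880 = 26.3036 m/s.

Initial speed ≈ 26.3 m/s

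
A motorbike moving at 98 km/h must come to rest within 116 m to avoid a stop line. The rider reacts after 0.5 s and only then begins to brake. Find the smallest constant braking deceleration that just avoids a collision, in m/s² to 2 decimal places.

Required deceleration ≈ 3.62 m/s²

98 km/h ÷ 3.6 = 27.2222 m/s.
Distance covered during reaction = 27.2222 × 0.5 = 13.611 m.
Distance available for braking: 116 − 13.611 = 102.389 m.
v² = 2a·d ⇒ a = v²/(2d) = 27.2222² / (2 × 102.389) = 741.048 / 204.778 = 3.6188 m/s².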